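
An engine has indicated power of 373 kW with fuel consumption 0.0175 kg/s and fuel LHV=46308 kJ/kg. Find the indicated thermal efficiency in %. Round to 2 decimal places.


eta_ith = (IP / (mf * LHV)) * 100
Denominator = 0.0175 * 46308 = 810.3900 kW
eta_ith = (373 / 810.3900) * 100 = 46.03%


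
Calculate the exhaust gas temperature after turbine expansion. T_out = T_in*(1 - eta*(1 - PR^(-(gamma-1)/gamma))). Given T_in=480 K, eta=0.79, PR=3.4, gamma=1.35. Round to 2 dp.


T_out = T_in * (1 - eta * (1 - PR^(-(gamma-1)/gamma)))
Exponent = -(1.35-1)/1.35 = -0.25925926
PR^exp = 3.4^(-0.25925926) = 0.72813041
Factor = 1 - 0.79*(1 - 0.72813041) = 0.78522302
T_out = 480 * 0.78522302 = 376.91 K


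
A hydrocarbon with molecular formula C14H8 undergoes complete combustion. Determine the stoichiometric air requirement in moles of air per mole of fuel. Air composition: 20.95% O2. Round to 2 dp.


Balanced combustion: C14H8 + 16 O2 -> 14 CO2 + 4 H2O
O2 needed = C + H/4 = 14 + 8/4 = 16.00 moles
Air moles = O2 / 0.2095 = 16.00 / 0.2095 = 76.37 moles air


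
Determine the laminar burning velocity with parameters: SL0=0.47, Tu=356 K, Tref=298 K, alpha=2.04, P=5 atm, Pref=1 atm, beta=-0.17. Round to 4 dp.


SL = SL0 * (Tu/Tref)^alpha * (P/Pref)^beta
T ratio = 356/298 = 1.19463087
(T ratio)^alpha = 1.19463087^2.04 = 1.437331
(P/Pref)^beta = 5^(-0.17) = 0.760633
SL = 0.47 * 1.437331 * 0.760633 = 0.5138 m/s


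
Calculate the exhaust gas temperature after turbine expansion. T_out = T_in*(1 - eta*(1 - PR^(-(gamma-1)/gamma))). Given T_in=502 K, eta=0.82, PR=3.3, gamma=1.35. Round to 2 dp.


T_out = T_in * (1 - eta * (1 - PR^(-(gamma-1)/gamma)))
Exponent = -(1.35-1)/1.35 = -0.25925926
PR^exp = 3.3^(-0.25925926) = 0.73378775
Factor = 1 - 0.82*(1 - 0.73378775) = 0.78170596
T_out = 502 * 0.78170596 = 392.42 K


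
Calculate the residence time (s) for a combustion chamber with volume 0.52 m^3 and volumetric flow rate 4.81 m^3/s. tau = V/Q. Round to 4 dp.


tau = V / Q_flow
tau = 0.52 / 4.81 = 0.1081 s


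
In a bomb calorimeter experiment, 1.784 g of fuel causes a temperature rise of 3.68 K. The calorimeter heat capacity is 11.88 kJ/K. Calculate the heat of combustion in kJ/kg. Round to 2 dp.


Hc = C_cal * delta_T / m_fuel
Q_released = 11.88 * 3.68 = 43.7184 kJ
m_fuel = 1.784 g = 1.784/1000 kg = 0.001784 kg
Hc = 43.7184 / 0.001784 = 24505.83 kJ/kg


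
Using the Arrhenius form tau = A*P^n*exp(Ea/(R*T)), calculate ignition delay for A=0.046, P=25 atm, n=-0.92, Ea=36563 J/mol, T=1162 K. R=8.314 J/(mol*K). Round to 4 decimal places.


tau = A * P^n * exp(Ea/(R*T))
P^n = 25^(-0.92) = 0.05174819
Ea/(R*T) = 36563/(8.314*1162) = 3.784650
exp(Ea/(R*T)) = 44.020242
tau = 0.046 * 0.05174819 * 44.020242 = 0.1048 ms


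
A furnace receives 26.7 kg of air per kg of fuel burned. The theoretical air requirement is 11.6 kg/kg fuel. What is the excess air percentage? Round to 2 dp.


Excess air = actual - stoichiometric = 26.7 - 11.6 = 15.10 kg/kg fuel
Excess air % = (excess / stoich) * 100 = (15.10 / 11.6) * 100 = 130.17%


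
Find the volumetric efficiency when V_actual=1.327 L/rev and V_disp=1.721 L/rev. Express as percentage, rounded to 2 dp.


eta_v = (V_actual / V_disp) * 100
Ratio = 1.327 / 1.721 = 0.7711
eta_v = 0.7711 * 100 = 77.11%


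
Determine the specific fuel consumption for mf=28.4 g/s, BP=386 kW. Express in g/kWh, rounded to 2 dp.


SFC = (mf / BP) * 3600
Rate = 28.4 / 386 = 0.073575 g/(s*kW)
SFC = 0.073575 * 3600 = 264.87 g/kWh


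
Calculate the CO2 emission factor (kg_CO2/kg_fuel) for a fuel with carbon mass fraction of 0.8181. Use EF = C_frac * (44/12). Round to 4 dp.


EF = C_frac * (M_CO2 / M_C)
EF = 0.8181 * (44/12)
EF = 0.8181 * 3.666667 = 2.9997 kg_CO2/kg_fuel


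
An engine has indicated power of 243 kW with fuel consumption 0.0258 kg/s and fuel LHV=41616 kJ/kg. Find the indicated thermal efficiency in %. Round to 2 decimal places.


eta_ith = (IP / (mf * LHV)) * 100
Denominator = 0.0258 * 41616 = 1073.6928 kW
eta_ith = (243 / 1073.6928) * 100 = 22.63%


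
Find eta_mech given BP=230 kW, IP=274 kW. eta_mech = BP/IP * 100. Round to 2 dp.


eta_mech = (BP / IP) * 100
Ratio = 230 / 274 = 0.8394
eta_mech = 0.8394 * 100 = 83.94%


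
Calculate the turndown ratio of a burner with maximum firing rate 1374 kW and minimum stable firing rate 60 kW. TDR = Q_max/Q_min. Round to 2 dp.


TDR = Q_max / Q_min
TDR = 1374 / 60 = 22.90


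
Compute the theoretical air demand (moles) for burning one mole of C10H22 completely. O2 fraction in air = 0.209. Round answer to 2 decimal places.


Balanced combustion: C10H22 + 15.5 O2 -> 10 CO2 + 11 H2O
O2 needed = C + H/4 = 10 + 22/4 = 15.50 moles
Air moles = O2 / 0.209 = 15.50 / 0.209 = 74.16 moles air


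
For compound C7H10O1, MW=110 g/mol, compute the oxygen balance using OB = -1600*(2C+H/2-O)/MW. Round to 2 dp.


OB = -1600 * (2C + H/2 - O) / MW
Inner = 2*7 + 10/2 - 1 = 18.00
OB = -1600 * 18.00 / 110 = -261.82%


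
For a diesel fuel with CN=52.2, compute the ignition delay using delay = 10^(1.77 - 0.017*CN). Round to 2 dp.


delay = 10^(1.77 - 0.017*CN)
Exponent = 1.77 - 0.017*52.2 = 0.8826
delay = 10^0.8826 = 7.63 ms


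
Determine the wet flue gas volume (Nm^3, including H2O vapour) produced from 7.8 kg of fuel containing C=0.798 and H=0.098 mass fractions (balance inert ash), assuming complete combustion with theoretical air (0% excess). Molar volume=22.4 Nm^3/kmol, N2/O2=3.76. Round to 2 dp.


Per kg fuel: CO2 = (C/12 kmol)*22.4 = (0.798/12)*22.4 = 1.48960 Nm^3
Per kg fuel: H2O = (H/2 kmol)*22.4 = (0.098/2)*22.4 = 1.09760 Nm^3
O2 needed per kg fuel = C/12 + H/4 = 0.798/12 + 0.098/4 = 0.09100000 kmol
Per kg fuel: N2 = O2*3.76*22.4 = 0.09100000*3.76*22.4 = 7.66438 Nm^3
Total per kg = 1.48960 + 1.09760 + 7.66438 = 10.25158 Nm^3
Total = 10.25158 * 7.8 = 79.96 Nm^3


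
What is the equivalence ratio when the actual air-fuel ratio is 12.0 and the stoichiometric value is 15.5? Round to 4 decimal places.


phi = AFR_stoich / AFR_actual
phi = 15.5 / 12.0 = 1.2917


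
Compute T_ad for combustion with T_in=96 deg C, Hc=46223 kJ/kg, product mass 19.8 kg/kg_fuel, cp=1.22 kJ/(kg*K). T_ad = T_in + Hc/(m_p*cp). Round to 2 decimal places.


T_ad = T_in + Hc / (m_p * cp)
Denominator = 19.8 * 1.22 = 24.1560
Temperature rise = 46223 / 24.1560 = 1913.52 K
T_ad = 96 + 1913.52 = 2009.52 deg C


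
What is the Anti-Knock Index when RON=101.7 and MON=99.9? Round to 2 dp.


AKI = (RON + MON) / 2
AKI = (101.7 + 99.9) / 2
AKI = 201.6 / 2 = 100.80


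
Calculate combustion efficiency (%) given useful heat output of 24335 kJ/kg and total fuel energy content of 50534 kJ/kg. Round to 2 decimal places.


Efficiency = (Q_useful / Q_fuel) * 100
Efficiency = (24335 / 50534) * 100
Efficiency = 0.4816 * 100 = 48.16%


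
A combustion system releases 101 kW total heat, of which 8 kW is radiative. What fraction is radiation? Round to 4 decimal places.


f_rad = Q_rad / Q_total
f_rad = 8 / 101 = 0.0792


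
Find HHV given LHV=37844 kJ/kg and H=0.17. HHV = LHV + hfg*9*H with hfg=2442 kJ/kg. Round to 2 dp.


HHV = LHV + hfg * 9 * H
Water addition = 2442 * 9 * 0.17 = 3736.260 kJ/kg
HHV = 37844 + 3736.260 = 41580.26 kJ/kg


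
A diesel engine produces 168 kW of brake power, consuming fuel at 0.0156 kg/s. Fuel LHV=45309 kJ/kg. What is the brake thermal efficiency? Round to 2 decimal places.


eta_BTE = (BP / (mf * LHV)) * 100
Denominator = 0.0156 * 45309 = 706.8204 kW
eta_BTE = (168 / 706.8204) * 100 = 23.77%


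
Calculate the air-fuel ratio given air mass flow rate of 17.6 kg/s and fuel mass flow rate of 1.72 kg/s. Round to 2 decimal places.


AFR = m_air / m_fuel
AFR = 17.6 / 1.72 = 10.23


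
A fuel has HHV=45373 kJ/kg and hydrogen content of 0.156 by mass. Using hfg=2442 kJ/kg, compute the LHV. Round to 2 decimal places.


LHV = HHV - hfg * 9 * H
Water correction = 2442 * 9 * 0.156 = 3428.568 kJ/kg
LHV = 45373 - 3428.568 = 41944.43 kJ/kg


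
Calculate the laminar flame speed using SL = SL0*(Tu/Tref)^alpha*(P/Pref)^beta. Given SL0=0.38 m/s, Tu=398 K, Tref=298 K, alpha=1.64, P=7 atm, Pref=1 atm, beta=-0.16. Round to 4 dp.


SL = SL0 * (Tu/Tref)^alpha * (P/Pref)^beta
T ratio = 398/298 = 1.33557047
(T ratio)^alpha = 1.33557047^1.64 = 1.607287
(P/Pref)^beta = 7^(-0.16) = 0.732461
SL = 0.38 * 1.607287 * 0.732461 = 0.4474 m/s


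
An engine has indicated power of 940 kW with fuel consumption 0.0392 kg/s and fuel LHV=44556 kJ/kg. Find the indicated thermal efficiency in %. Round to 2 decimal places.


eta_ith = (IP / (mf * LHV)) * 100
Denominator = 0.0392 * 44556 = 1746.5952 kW
eta_ith = (940 / 1746.5952) * 100 = 53.82%


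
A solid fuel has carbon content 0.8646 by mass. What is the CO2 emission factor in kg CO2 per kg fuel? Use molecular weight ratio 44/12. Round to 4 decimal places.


EF = C_frac * (M_CO2 / M_C)
EF = 0.8646 * (44/12)
EF = 0.8646 * 3.666667 = 3.1702 kg_CO2/kg_fuel


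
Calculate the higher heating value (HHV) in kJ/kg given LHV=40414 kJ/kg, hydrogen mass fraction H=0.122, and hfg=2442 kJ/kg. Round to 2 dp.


HHV = LHV + hfg * 9 * H
Water addition = 2442 * 9 * 0.122 = 2681.316 kJ/kg
HHV = 40414 + 2681.316 = 43095.32 kJ/kg


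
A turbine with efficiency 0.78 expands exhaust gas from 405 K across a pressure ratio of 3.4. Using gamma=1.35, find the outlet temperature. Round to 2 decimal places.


T_out = T_in * (1 - eta * (1 - PR^(-(gamma-1)/gamma)))
Exponent = -(1.35-1)/1.35 = -0.25925926
PR^exp = 3.4^(-0.25925926) = 0.72813041
Factor = 1 - 0.78*(1 - 0.72813041) = 0.78794172
T_out = 405 * 0.78794172 = 319.12 K


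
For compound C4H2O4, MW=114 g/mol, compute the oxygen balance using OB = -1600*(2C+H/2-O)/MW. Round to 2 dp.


OB = -1600 * (2C + H/2 - O) / MW
Inner = 2*4 + 2/2 - 4 = 5.00
OB = -1600 * 5.00 / 114 = -70.18%


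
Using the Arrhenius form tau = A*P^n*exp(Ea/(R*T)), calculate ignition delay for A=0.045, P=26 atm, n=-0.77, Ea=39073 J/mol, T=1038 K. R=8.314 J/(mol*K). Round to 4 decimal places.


tau = A * P^n * exp(Ea/(R*T))
P^n = 26^(-0.77) = 0.08137116
Ea/(R*T) = 39073/(8.314*1038) = 4.527614
exp(Ea/(R*T)) = 92.537493
tau = 0.045 * 0.08137116 * 92.537493 = 0.3388 ms


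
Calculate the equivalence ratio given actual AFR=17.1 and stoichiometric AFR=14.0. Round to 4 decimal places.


phi = AFR_stoich / AFR_actual
phi = 14.0 / 17.1 = 0.8187


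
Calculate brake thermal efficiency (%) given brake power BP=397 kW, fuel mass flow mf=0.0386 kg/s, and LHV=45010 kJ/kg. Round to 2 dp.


eta_BTE = (BP / (mf * LHV)) * 100
Denominator = 0.0386 * 45010 = 1737.3860 kW
eta_BTE = (397 / 1737.3860) * 100 = 22.85%


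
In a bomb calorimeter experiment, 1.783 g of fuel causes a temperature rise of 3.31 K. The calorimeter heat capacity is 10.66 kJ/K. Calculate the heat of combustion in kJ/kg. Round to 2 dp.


Hc = C_cal * delta_T / m_fuel
Q_released = 10.66 * 3.31 = 35.2846 kJ
m_fuel = 1.783 g = 1.783/1000 kg = 0.001783 kg
Hc = 35.2846 / 0.001783 = 19789.46 kJ/kg


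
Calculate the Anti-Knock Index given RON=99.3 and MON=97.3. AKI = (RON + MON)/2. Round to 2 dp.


AKI = (RON + MON) / 2
AKI = (99.3 + 97.3) / 2
AKI = 196.6 / 2 = 98.30


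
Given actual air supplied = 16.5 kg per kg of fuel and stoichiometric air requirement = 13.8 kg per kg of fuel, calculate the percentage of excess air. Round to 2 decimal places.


Excess air = actual - stoichiometric = 16.5 - 13.8 = 2.70 kg/kg fuel
Excess air % = (excess / stoich) * 100 = (2.70 / 13.8) * 100 = 19.57%


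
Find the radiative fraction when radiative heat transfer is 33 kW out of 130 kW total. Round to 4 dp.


f_rad = Q_rad / Q_total
f_rad = 33 / 130 = 0.2538


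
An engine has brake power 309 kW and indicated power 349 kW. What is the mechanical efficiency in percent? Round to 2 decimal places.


eta_mech = (BP / IP) * 100
Ratio = 309 / 349 = 0.8854
eta_mech = 0.8854 * 100 = 88.54%


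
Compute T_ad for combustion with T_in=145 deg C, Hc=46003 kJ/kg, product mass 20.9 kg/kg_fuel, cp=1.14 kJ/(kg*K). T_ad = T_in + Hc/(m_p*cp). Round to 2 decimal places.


T_ad = T_in + Hc / (m_p * cp)
Denominator = 20.9 * 1.14 = 23.8260
Temperature rise = 46003 / 23.8260 = 1930.79 K
T_ad = 145 + 1930.79 = 2075.79 deg C


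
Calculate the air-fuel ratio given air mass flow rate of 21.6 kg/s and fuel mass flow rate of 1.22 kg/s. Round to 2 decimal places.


AFR = m_air / m_fuel
AFR = 21.6 / 1.22 = 17.70


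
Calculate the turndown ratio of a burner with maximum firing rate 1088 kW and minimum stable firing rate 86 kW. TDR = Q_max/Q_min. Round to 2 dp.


TDR = Q_max / Q_min
TDR = 1088 / 86 = 12.65


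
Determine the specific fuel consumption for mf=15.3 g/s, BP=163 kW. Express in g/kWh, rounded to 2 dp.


SFC = (mf / BP) * 3600
Rate = 15.3 / 163 = 0.093865 g/(s*kW)
SFC = 0.093865 * 3600 = 337.91 g/kWh


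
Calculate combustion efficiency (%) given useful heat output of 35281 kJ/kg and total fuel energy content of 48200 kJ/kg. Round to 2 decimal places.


Efficiency = (Q_useful / Q_fuel) * 100
Efficiency = (35281 / 48200) * 100
Efficiency = 0.7320 * 100 = 73.20%


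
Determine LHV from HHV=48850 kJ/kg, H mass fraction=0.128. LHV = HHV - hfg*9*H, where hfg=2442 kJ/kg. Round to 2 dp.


LHV = HHV - hfg * 9 * H
Water correction = 2442 * 9 * 0.128 = 2813.184 kJ/kg
LHV = 48850 - 2813.184 = 46036.82 kJ/kg


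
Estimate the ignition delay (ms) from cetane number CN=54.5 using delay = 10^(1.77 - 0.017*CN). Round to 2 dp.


delay = 10^(1.77 - 0.017*CN)
Exponent = 1.77 - 0.017*54.5 = 0.8435
delay = 10^0.8435 = 6.97 ms


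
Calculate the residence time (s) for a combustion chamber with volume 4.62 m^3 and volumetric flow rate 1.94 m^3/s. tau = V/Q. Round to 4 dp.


tau = V / Q_flow
tau = 4.62 / 1.94 = 2.3814 s


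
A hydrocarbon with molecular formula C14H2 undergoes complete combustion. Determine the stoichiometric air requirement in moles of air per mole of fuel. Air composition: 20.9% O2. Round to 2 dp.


Balanced combustion: C14H2 + 14.5 O2 -> 14 CO2 + 1 H2O
O2 needed = C + H/4 = 14 + 2/4 = 14.50 moles
Air moles = O2 / 0.209 = 14.50 / 0.209 = 69.38 moles air


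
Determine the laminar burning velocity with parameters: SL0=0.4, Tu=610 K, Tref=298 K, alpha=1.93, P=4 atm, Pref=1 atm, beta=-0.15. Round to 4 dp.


SL = SL0 * (Tu/Tref)^alpha * (P/Pref)^beta
T ratio = 610/298 = 2.04697987
(T ratio)^alpha = 2.04697987^1.93 = 3.985191
(P/Pref)^beta = 4^(-0.15) = 0.812252
SL = 0.4 * 3.985191 * 0.812252 = 1.2948 m/s


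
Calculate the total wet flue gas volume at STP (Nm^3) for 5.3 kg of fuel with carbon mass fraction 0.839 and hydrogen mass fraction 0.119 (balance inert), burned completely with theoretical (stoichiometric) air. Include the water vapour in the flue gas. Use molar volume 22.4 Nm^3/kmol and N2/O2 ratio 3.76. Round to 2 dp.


Per kg fuel: CO2 = (C/12 kmol)*22.4 = (0.839/12)*22.4 = 1.56613 Nm^3
Per kg fuel: H2O = (H/2 kmol)*22.4 = (0.119/2)*22.4 = 1.33280 Nm^3
O2 needed per kg fuel = C/12 + H/4 = 0.839/12 + 0.119/4 = 0.09966667 kmol
Per kg fuel: N2 = O2*3.76*22.4 = 0.09966667*3.76*22.4 = 8.39433 Nm^3
Total per kg = 1.56613 + 1.33280 + 8.39433 = 11.29326 Nm^3
Total = 11.29326 * 5.3 = 59.85 Nm^3


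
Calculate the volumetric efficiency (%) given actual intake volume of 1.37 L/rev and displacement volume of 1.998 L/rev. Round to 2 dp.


eta_v = (V_actual / V_disp) * 100
Ratio = 1.37 / 1.998 = 0.6857
eta_v = 0.6857 * 100 = 68.57%


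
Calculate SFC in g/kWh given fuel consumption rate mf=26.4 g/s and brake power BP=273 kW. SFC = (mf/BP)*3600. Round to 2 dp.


SFC = (mf / BP) * 3600
Rate = 26.4 / 273 = 0.096703 g/(s*kW)
SFC = 0.096703 * 3600 = 348.13 g/kWh


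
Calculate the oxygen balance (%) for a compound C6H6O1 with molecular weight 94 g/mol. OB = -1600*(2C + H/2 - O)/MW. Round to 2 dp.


OB = -1600 * (2C + H/2 - O) / MW
Inner = 2*6 + 6/2 - 1 = 14.00
OB = -1600 * 14.00 / 94 = -238.30%


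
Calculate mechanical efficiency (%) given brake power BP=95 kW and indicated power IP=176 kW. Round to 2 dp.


eta_mech = (BP / IP) * 100
Ratio = 95 / 176 = 0.5398
eta_mech = 0.5398 * 100 = 53.98%


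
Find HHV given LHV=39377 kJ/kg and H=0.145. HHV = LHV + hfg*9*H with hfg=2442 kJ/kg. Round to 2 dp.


HHV = LHV + hfg * 9 * H
Water addition = 2442 * 9 * 0.145 = 3186.810 kJ/kg
HHV = 39377 + 3186.810 = 42563.81 kJ/kg


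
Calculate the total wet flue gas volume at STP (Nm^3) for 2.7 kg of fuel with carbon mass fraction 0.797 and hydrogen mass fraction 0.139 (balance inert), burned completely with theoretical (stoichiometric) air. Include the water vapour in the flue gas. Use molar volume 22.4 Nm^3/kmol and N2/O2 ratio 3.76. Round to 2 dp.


Per kg fuel: CO2 = (C/12 kmol)*22.4 = (0.797/12)*22.4 = 1.48773 Nm^3
Per kg fuel: H2O = (H/2 kmol)*22.4 = (0.139/2)*22.4 = 1.55680 Nm^3
O2 needed per kg fuel = C/12 + H/4 = 0.797/12 + 0.139/4 = 0.10116667 kmol
Per kg fuel: N2 = O2*3.76*22.4 = 0.10116667*3.76*22.4 = 8.52066 Nm^3
Total per kg = 1.48773 + 1.55680 + 8.52066 = 11.56519 Nm^3
Total = 11.56519 * 2.7 = 31.23 Nm^3


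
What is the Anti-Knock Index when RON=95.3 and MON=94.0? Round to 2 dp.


AKI = (RON + MON) / 2
AKI = (95.3 + 94.0) / 2
AKI = 189.3 / 2 = 94.65


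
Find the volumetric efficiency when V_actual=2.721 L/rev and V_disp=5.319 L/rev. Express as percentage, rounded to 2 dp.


eta_v = (V_actual / V_disp) * 100
Ratio = 2.721 / 5.319 = 0.5116
eta_v = 0.5116 * 100 = 51.16%


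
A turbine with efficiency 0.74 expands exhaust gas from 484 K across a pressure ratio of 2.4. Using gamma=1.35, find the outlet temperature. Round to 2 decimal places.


T_out = T_in * (1 - eta * (1 - PR^(-(gamma-1)/gamma)))
Exponent = -(1.35-1)/1.35 = -0.25925926
PR^exp = 2.4^(-0.25925926) = 0.79694200
Factor = 1 - 0.74*(1 - 0.79694200) = 0.84973708
T_out = 484 * 0.84973708 = 411.27 K


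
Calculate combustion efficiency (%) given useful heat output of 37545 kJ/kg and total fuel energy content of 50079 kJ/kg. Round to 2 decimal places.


Efficiency = (Q_useful / Q_fuel) * 100
Efficiency = (37545 / 50079) * 100
Efficiency = 0.7497 * 100 = 74.97%


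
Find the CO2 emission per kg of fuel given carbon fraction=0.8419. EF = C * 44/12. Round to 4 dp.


EF = C_frac * (M_CO2 / M_C)
EF = 0.8419 * (44/12)
EF = 0.8419 * 3.666667 = 3.0870 kg_CO2/kg_fuel


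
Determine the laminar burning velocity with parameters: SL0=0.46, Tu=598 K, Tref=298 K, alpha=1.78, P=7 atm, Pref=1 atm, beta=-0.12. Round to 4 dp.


SL = SL0 * (Tu/Tref)^alpha * (P/Pref)^beta
T ratio = 598/298 = 2.00671141
(T ratio)^alpha = 2.00671141^1.78 = 3.454802
(P/Pref)^beta = 7^(-0.12) = 0.791750
SL = 0.46 * 3.454802 * 0.791750 = 1.2583 m/s


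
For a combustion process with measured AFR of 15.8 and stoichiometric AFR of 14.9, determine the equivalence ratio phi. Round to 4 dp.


phi = AFR_stoich / AFR_actual
phi = 14.9 / 15.8 = 0.9430


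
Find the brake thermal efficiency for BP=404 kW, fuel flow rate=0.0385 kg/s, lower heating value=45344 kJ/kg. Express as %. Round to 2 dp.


eta_BTE = (BP / (mf * LHV)) * 100
Denominator = 0.0385 * 45344 = 1745.7440 kW
eta_BTE = (404 / 1745.7440) * 100 = 23.14%


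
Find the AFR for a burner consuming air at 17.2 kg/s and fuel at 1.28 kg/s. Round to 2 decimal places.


AFR = m_air / m_fuel
AFR = 17.2 / 1.28 = 13.44


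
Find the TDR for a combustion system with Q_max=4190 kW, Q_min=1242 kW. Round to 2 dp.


TDR = Q_max / Q_min
TDR = 4190 / 1242 = 3.37


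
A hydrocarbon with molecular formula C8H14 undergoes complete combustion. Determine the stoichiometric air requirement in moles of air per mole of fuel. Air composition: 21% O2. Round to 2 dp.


Balanced combustion: C8H14 + 11.5 O2 -> 8 CO2 + 7 H2O
O2 needed = C + H/4 = 8 + 14/4 = 11.50 moles
Air moles = O2 / 0.21 = 11.50 / 0.21 = 54.76 moles air


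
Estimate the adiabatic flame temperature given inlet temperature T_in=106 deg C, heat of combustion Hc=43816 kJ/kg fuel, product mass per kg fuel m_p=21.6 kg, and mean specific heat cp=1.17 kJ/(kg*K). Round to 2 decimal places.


T_ad = T_in + Hc / (m_p * cp)
Denominator = 21.6 * 1.17 = 25.2720
Temperature rise = 43816 / 25.2720 = 1733.78 K
T_ad = 106 + 1733.78 = 1839.78 deg C


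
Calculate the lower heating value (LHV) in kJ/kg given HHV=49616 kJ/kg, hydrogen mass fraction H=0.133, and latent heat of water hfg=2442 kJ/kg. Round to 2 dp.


LHV = HHV - hfg * 9 * H
Water correction = 2442 * 9 * 0.133 = 2923.074 kJ/kg
LHV = 49616 - 2923.074 = 46692.93 kJ/kg


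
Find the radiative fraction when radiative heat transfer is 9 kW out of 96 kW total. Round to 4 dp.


f_rad = Q_rad / Q_total
f_rad = 9 / 96 = 0.0938


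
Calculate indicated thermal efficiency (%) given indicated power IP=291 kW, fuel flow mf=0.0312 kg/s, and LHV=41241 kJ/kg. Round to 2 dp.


eta_ith = (IP / (mf * LHV)) * 100
Denominator = 0.0312 * 41241 = 1286.7192 kW
eta_ith = (291 / 1286.7192) * 100 = 22.62%


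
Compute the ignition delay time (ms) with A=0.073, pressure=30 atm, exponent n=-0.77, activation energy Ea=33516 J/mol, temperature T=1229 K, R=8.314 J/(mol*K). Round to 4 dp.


tau = A * P^n * exp(Ea/(R*T))
P^n = 30^(-0.77) = 0.07288139
Ea/(R*T) = 33516/(8.314*1229) = 3.280124
exp(Ea/(R*T)) = 26.579072
tau = 0.073 * 0.07288139 * 26.579072 = 0.1414 ms


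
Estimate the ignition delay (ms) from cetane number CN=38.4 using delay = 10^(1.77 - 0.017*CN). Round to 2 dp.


delay = 10^(1.77 - 0.017*CN)
Exponent = 1.77 - 0.017*38.4 = 1.1172
delay = 10^1.1172 = 13.10 ms


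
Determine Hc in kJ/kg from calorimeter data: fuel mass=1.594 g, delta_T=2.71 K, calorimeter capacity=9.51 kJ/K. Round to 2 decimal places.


Hc = C_cal * delta_T / m_fuel
Q_released = 9.51 * 2.71 = 25.7721 kJ
m_fuel = 1.594 g = 1.594/1000 kg = 0.001594 kg
Hc = 25.7721 / 0.001594 = 16168.19 kJ/kg


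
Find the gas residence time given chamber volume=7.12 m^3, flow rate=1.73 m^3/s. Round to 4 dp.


tau = V / Q_flow
tau = 7.12 / 1.73 = 4.1156 s


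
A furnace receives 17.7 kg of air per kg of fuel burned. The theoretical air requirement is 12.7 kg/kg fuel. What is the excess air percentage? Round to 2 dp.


Excess air = actual - stoichiometric = 17.7 - 12.7 = 5.00 kg/kg fuel
Excess air % = (excess / stoich) * 100 = (5.00 / 12.7) * 100 = 39.37%


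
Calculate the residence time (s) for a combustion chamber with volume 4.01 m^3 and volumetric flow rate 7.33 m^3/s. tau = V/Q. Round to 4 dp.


tau = V / Q_flow
tau = 4.01 / 7.33 = 0.5471 s


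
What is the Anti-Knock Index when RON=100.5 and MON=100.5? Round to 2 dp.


AKI = (RON + MON) / 2
AKI = (100.5 + 100.5) / 2
AKI = 201.0 / 2 = 100.50


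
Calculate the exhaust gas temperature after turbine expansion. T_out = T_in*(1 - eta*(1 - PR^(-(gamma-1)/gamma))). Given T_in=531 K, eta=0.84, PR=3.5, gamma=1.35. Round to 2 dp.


T_out = T_in * (1 - eta * (1 - PR^(-(gamma-1)/gamma)))
Exponent = -(1.35-1)/1.35 = -0.25925926
PR^exp = 3.5^(-0.25925926) = 0.72267881
Factor = 1 - 0.84*(1 - 0.72267881) = 0.76705020
T_out = 531 * 0.76705020 = 407.30 K


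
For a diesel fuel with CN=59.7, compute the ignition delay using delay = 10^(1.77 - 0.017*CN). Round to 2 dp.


delay = 10^(1.77 - 0.017*CN)
Exponent = 1.77 - 0.017*59.7 = 0.7551
delay = 10^0.7551 = 5.69 ms


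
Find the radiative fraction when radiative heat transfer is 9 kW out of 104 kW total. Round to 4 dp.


f_rad = Q_rad / Q_total
f_rad = 9 / 104 = 0.0865


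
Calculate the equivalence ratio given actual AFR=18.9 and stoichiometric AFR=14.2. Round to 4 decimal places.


phi = AFR_stoich / AFR_actual
phi = 14.2 / 18.9 = 0.7513


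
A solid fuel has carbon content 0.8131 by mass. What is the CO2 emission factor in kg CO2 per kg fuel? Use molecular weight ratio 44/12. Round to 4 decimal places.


EF = C_frac * (M_CO2 / M_C)
EF = 0.8131 * (44/12)
EF = 0.8131 * 3.666667 = 2.9814 kg_CO2/kg_fuel


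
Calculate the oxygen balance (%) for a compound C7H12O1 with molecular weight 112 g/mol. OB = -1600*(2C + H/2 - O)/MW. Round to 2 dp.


OB = -1600 * (2C + H/2 - O) / MW
Inner = 2*7 + 12/2 - 1 = 19.00
OB = -1600 * 19.00 / 112 = -271.43%


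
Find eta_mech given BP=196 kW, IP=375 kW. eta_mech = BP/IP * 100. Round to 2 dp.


eta_mech = (BP / IP) * 100
Ratio = 196 / 375 = 0.5227
eta_mech = 0.5227 * 100 = 52.27%


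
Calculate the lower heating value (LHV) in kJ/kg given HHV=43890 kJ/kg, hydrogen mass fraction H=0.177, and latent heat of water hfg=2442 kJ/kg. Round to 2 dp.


LHV = HHV - hfg * 9 * H
Water correction = 2442 * 9 * 0.177 = 3890.106 kJ/kg
LHV = 43890 - 3890.106 = 39999.89 kJ/kg


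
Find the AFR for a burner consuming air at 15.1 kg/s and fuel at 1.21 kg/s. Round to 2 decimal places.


AFR = m_air / m_fuel
AFR = 15.1 / 1.21 = 12.48


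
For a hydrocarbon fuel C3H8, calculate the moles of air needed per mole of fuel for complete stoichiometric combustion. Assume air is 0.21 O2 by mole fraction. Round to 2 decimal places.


Balanced combustion: C3H8 + 5 O2 -> 3 CO2 + 4 H2O
O2 needed = C + H/4 = 3 + 8/4 = 5.00 moles
Air moles = O2 / 0.21 = 5.00 / 0.21 = 23.81 moles air


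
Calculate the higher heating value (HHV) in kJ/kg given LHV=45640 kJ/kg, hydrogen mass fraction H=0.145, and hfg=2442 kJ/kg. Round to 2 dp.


HHV = LHV + hfg * 9 * H
Water addition = 2442 * 9 * 0.145 = 3186.810 kJ/kg
HHV = 45640 + 3186.810 = 48826.81 kJ/kg


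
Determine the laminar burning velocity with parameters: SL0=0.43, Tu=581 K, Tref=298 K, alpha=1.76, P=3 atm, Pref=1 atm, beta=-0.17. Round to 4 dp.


SL = SL0 * (Tu/Tref)^alpha * (P/Pref)^beta
T ratio = 581/298 = 1.94966443
(T ratio)^alpha = 1.94966443^1.76 = 3.238392
(P/Pref)^beta = 3^(-0.17) = 0.829639
SL = 0.43 * 3.238392 * 0.829639 = 1.1553 m/s


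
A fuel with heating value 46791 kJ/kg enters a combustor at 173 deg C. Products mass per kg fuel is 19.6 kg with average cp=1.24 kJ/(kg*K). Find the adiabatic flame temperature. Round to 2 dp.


T_ad = T_in + Hc / (m_p * cp)
Denominator = 19.6 * 1.24 = 24.3040
Temperature rise = 46791 / 24.3040 = 1925.24 K
T_ad = 173 + 1925.24 = 2098.24 deg C


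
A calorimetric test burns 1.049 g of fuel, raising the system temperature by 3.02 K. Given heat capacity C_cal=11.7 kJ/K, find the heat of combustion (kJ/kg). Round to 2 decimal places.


Hc = C_cal * delta_T / m_fuel
Q_released = 11.7 * 3.02 = 35.3340 kJ
m_fuel = 1.049 g = 1.049/1000 kg = 0.001049 kg
Hc = 35.3340 / 0.001049 = 33683.51 kJ/kg


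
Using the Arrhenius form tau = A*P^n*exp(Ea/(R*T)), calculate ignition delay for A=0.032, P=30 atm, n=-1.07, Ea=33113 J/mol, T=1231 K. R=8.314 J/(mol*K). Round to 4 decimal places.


tau = A * P^n * exp(Ea/(R*T))
P^n = 30^(-1.07) = 0.02627122
Ea/(R*T) = 33113/(8.314*1231) = 3.235418
exp(Ea/(R*T)) = 25.417005
tau = 0.032 * 0.02627122 * 25.417005 = 0.0214 ms


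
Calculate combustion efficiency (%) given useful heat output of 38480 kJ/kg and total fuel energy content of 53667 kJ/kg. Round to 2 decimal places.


Efficiency = (Q_useful / Q_fuel) * 100
Efficiency = (38480 / 53667) * 100
Efficiency = 0.7170 * 100 = 71.70%


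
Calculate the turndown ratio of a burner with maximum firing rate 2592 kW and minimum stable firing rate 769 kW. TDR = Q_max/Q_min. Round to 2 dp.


TDR = Q_max / Q_min
TDR = 2592 / 769 = 3.37


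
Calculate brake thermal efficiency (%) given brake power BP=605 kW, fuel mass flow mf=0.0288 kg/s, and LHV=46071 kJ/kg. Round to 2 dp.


eta_BTE = (BP / (mf * LHV)) * 100
Denominator = 0.0288 * 46071 = 1326.8448 kW
eta_BTE = (605 / 1326.8448) * 100 = 45.60%


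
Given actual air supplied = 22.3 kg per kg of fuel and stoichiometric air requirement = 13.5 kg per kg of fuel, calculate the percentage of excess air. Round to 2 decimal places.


Excess air = actual - stoichiometric = 22.3 - 13.5 = 8.80 kg/kg fuel
Excess air % = (excess / stoich) * 100 = (8.80 / 13.5) * 100 = 65.19%


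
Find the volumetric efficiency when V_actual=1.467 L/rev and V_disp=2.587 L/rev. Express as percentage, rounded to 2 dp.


eta_v = (V_actual / V_disp) * 100
Ratio = 1.467 / 2.587 = 0.5671
eta_v = 0.5671 * 100 = 56.71%


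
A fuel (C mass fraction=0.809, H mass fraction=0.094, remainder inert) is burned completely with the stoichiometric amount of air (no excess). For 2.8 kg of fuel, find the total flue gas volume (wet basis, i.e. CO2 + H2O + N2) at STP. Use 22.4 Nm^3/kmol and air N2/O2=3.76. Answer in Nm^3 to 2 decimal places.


Per kg fuel: CO2 = (C/12 kmol)*22.4 = (0.809/12)*22.4 = 1.51013 Nm^3
Per kg fuel: H2O = (H/2 kmol)*22.4 = (0.094/2)*22.4 = 1.05280 Nm^3
O2 needed per kg fuel = C/12 + H/4 = 0.809/12 + 0.094/4 = 0.09091667 kmol
Per kg fuel: N2 = O2*3.76*22.4 = 0.09091667*3.76*22.4 = 7.65737 Nm^3
Total per kg = 1.51013 + 1.05280 + 7.65737 = 10.22030 Nm^3
Total = 10.22030 * 2.8 = 28.62 Nm^3


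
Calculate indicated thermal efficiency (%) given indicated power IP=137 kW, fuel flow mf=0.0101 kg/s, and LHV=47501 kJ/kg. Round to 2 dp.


eta_ith = (IP / (mf * LHV)) * 100
Denominator = 0.0101 * 47501 = 479.7601 kW
eta_ith = (137 / 479.7601) * 100 = 28.56%


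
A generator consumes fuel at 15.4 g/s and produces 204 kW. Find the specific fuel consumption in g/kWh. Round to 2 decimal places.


SFC = (mf / BP) * 3600
Rate = 15.4 / 204 = 0.075490 g/(s*kW)
SFC = 0.075490 * 3600 = 271.76 g/kWh


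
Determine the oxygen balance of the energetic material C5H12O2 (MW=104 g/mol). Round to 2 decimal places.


OB = -1600 * (2C + H/2 - O) / MW
Inner = 2*5 + 12/2 - 2 = 14.00
OB = -1600 * 14.00 / 104 = -215.38%


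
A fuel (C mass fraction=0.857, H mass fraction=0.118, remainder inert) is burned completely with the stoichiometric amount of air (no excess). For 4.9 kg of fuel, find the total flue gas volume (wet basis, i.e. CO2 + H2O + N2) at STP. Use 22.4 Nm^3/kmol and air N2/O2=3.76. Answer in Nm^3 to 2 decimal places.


Per kg fuel: CO2 = (C/12 kmol)*22.4 = (0.857/12)*22.4 = 1.59973 Nm^3
Per kg fuel: H2O = (H/2 kmol)*22.4 = (0.118/2)*22.4 = 1.32160 Nm^3
O2 needed per kg fuel = C/12 + H/4 = 0.857/12 + 0.118/4 = 0.10091667 kmol
Per kg fuel: N2 = O2*3.76*22.4 = 0.10091667*3.76*22.4 = 8.49961 Nm^3
Total per kg = 1.59973 + 1.32160 + 8.49961 = 11.42094 Nm^3
Total = 11.42094 * 4.9 = 55.96 Nm^3


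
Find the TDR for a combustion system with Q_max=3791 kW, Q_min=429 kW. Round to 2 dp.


TDR = Q_max / Q_min
TDR = 3791 / 429 = 8.84


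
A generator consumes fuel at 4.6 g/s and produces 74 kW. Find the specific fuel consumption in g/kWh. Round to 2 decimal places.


SFC = (mf / BP) * 3600
Rate = 4.6 / 74 = 0.062162 g/(s*kW)
SFC = 0.062162 * 3600 = 223.78 g/kWh


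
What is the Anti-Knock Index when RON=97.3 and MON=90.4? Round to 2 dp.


AKI = (RON + MON) / 2
AKI = (97.3 + 90.4) / 2
AKI = 187.7 / 2 = 93.85


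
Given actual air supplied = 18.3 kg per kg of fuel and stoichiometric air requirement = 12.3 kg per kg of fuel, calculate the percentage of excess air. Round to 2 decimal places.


Excess air = actual - stoichiometric = 18.3 - 12.3 = 6.00 kg/kg fuel
Excess air % = (excess / stoich) * 100 = (6.00 / 12.3) * 100 = 48.78%


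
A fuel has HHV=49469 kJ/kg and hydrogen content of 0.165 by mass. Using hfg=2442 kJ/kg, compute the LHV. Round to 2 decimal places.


LHV = HHV - hfg * 9 * H
Water correction = 2442 * 9 * 0.165 = 3626.370 kJ/kg
LHV = 49469 - 3626.370 = 45842.63 kJ/kg


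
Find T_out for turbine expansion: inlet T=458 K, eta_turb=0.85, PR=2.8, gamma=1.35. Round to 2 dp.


T_out = T_in * (1 - eta * (1 - PR^(-(gamma-1)/gamma)))
Exponent = -(1.35-1)/1.35 = -0.25925926
PR^exp = 2.8^(-0.25925926) = 0.76572026
Factor = 1 - 0.85*(1 - 0.76572026) = 0.80086222
T_out = 458 * 0.80086222 = 366.79 K


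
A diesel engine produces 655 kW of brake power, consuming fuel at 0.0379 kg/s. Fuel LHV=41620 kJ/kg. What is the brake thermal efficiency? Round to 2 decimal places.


eta_BTE = (BP / (mf * LHV)) * 100
Denominator = 0.0379 * 41620 = 1577.3980 kW
eta_BTE = (655 / 1577.3980) * 100 = 41.52%


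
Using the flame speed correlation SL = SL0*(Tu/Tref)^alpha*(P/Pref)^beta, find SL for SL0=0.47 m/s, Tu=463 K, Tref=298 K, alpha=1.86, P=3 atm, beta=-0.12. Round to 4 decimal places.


SL = SL0 * (Tu/Tref)^alpha * (P/Pref)^beta
T ratio = 463/298 = 1.55369128
(T ratio)^alpha = 1.55369128^1.86 = 2.269543
(P/Pref)^beta = 3^(-0.12) = 0.876487
SL = 0.47 * 2.269543 * 0.876487 = 0.9349 m/s


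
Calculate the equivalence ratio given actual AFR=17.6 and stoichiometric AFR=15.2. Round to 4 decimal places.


phi = AFR_stoich / AFR_actual
phi = 15.2 / 17.6 = 0.8636


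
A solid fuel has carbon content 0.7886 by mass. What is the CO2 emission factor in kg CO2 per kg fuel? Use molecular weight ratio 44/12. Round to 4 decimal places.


EF = C_frac * (M_CO2 / M_C)
EF = 0.7886 * (44/12)
EF = 0.7886 * 3.666667 = 2.8915 kg_CO2/kg_fuel


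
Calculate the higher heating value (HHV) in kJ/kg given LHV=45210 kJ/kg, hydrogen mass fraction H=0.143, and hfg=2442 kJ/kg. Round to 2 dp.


HHV = LHV + hfg * 9 * H
Water addition = 2442 * 9 * 0.143 = 3142.854 kJ/kg
HHV = 45210 + 3142.854 = 48352.85 kJ/kg


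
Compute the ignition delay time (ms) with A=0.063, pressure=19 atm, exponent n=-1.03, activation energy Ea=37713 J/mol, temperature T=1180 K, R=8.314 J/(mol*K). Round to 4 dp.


tau = A * P^n * exp(Ea/(R*T))
P^n = 19^(-1.03) = 0.04818189
Ea/(R*T) = 37713/(8.314*1180) = 3.844139
exp(Ea/(R*T)) = 46.718430
tau = 0.063 * 0.04818189 * 46.718430 = 0.1418 ms


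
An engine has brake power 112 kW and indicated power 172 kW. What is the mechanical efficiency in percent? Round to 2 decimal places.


eta_mech = (BP / IP) * 100
Ratio = 112 / 172 = 0.6512
eta_mech = 0.6512 * 100 = 65.12%


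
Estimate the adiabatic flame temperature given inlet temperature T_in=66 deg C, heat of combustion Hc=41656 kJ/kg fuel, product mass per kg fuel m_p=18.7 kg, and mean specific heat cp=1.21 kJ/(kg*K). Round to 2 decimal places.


T_ad = T_in + Hc / (m_p * cp)
Denominator = 18.7 * 1.21 = 22.6270
Temperature rise = 41656 / 22.6270 = 1840.99 K
T_ad = 66 + 1840.99 = 1906.99 deg C


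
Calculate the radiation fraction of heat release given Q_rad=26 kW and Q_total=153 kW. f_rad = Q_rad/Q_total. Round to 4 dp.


f_rad = Q_rad / Q_total
f_rad = 26 / 153 = 0.1699


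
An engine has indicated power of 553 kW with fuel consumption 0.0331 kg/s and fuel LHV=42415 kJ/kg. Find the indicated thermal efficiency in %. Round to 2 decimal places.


eta_ith = (IP / (mf * LHV)) * 100
Denominator = 0.0331 * 42415 = 1403.9365 kW
eta_ith = (553 / 1403.9365) * 100 = 39.39%


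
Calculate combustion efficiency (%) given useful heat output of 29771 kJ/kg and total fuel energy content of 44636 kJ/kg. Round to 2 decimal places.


Efficiency = (Q_useful / Q_fuel) * 100
Efficiency = (29771 / 44636) * 100
Efficiency = 0.6670 * 100 = 66.70%


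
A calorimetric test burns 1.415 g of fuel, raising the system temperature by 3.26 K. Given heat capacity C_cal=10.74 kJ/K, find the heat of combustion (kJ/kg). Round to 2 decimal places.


Hc = C_cal * delta_T / m_fuel
Q_released = 10.74 * 3.26 = 35.0124 kJ
m_fuel = 1.415 g = 1.415/1000 kg = 0.001415 kg
Hc = 35.0124 / 0.001415 = 24743.75 kJ/kg


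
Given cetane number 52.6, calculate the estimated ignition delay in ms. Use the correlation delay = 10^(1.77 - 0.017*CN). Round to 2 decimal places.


delay = 10^(1.77 - 0.017*CN)
Exponent = 1.77 - 0.017*52.6 = 0.8758
delay = 10^0.8758 = 7.51 ms


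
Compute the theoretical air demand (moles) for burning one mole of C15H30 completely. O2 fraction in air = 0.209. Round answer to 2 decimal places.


Balanced combustion: C15H30 + 22.5 O2 -> 15 CO2 + 15 H2O
O2 needed = C + H/4 = 15 + 30/4 = 22.50 moles
Air moles = O2 / 0.209 = 22.50 / 0.209 = 107.66 moles air


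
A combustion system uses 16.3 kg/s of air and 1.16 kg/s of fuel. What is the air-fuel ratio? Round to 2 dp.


AFR = m_air / m_fuel
AFR = 16.3 / 1.16 = 14.05


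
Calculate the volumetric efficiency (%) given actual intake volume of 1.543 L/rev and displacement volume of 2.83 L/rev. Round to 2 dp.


eta_v = (V_actual / V_disp) * 100
Ratio = 1.543 / 2.83 = 0.5452
eta_v = 0.5452 * 100 = 54.52%


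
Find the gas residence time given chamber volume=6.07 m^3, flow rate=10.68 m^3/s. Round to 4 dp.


tau = V / Q_flow
tau = 6.07 / 10.68 = 0.5684 s


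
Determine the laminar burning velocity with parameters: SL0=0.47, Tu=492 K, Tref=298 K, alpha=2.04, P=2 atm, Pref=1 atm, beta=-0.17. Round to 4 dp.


SL = SL0 * (Tu/Tref)^alpha * (P/Pref)^beta
T ratio = 492/298 = 1.65100671
(T ratio)^alpha = 1.65100671^2.04 = 2.781043
(P/Pref)^beta = 2^(-0.17) = 0.888843
SL = 0.47 * 2.781043 * 0.888843 = 1.1618 m/s


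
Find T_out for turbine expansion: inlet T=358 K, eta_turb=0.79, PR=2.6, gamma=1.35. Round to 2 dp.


T_out = T_in * (1 - eta * (1 - PR^(-(gamma-1)/gamma)))
Exponent = -(1.35-1)/1.35 = -0.25925926
PR^exp = 2.6^(-0.25925926) = 0.78057442
Factor = 1 - 0.79*(1 - 0.78057442) = 0.82665379
T_out = 358 * 0.82665379 = 295.94 K


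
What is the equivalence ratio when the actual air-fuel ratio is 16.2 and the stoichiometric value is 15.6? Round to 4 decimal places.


phi = AFR_stoich / AFR_actual
phi = 15.6 / 16.2 = 0.9630


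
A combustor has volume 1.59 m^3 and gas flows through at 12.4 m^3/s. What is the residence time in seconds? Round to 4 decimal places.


tau = V / Q_flow
tau = 1.59 / 12.4 = 0.1282 s


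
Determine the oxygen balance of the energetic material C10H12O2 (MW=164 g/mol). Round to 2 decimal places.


OB = -1600 * (2C + H/2 - O) / MW
Inner = 2*10 + 12/2 - 2 = 24.00
OB = -1600 * 24.00 / 164 = -234.15%


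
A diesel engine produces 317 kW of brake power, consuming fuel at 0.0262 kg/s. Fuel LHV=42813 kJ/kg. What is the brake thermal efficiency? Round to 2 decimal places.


eta_BTE = (BP / (mf * LHV)) * 100
Denominator = 0.0262 * 42813 = 1121.7006 kW
eta_BTE = (317 / 1121.7006) * 100 = 28.26%


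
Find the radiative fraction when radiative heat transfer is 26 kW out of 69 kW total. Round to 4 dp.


f_rad = Q_rad / Q_total
f_rad = 26 / 69 = 0.3768


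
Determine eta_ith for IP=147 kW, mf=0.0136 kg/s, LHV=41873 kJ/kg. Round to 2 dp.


eta_ith = (IP / (mf * LHV)) * 100
Denominator = 0.0136 * 41873 = 569.4728 kW
eta_ith = (147 / 569.4728) * 100 = 25.81%


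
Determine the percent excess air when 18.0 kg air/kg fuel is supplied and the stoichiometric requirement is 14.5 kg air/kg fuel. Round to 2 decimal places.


Excess air = actual - stoichiometric = 18.0 - 14.5 = 3.50 kg/kg fuel
Excess air % = (excess / stoich) * 100 = (3.50 / 14.5) * 100 = 24.14%


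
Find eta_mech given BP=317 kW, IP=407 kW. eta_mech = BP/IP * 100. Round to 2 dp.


eta_mech = (BP / IP) * 100
Ratio = 317 / 407 = 0.7789
eta_mech = 0.7789 * 100 = 77.89%


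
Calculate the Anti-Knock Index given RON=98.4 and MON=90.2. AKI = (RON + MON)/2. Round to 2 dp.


AKI = (RON + MON) / 2
AKI = (98.4 + 90.2) / 2
AKI = 188.6 / 2 = 94.30


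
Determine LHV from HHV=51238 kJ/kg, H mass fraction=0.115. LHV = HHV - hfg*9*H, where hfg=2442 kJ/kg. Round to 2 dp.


LHV = HHV - hfg * 9 * H
Water correction = 2442 * 9 * 0.115 = 2527.470 kJ/kg
LHV = 51238 - 2527.470 = 48710.53 kJ/kg


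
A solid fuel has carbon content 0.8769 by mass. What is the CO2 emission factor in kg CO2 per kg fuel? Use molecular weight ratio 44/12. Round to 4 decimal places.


EF = C_frac * (M_CO2 / M_C)
EF = 0.8769 * (44/12)
EF = 0.8769 * 3.666667 = 3.2153 kg_CO2/kg_fuel


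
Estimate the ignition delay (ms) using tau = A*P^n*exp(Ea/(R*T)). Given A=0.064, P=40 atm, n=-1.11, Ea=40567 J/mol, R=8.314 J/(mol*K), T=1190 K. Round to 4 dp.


tau = A * P^n * exp(Ea/(R*T))
P^n = 40^(-1.11) = 0.01666147
Ea/(R*T) = 40567/(8.314*1190) = 4.100303
exp(Ea/(R*T)) = 60.358550
tau = 0.064 * 0.01666147 * 60.358550 = 0.0644 ms
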